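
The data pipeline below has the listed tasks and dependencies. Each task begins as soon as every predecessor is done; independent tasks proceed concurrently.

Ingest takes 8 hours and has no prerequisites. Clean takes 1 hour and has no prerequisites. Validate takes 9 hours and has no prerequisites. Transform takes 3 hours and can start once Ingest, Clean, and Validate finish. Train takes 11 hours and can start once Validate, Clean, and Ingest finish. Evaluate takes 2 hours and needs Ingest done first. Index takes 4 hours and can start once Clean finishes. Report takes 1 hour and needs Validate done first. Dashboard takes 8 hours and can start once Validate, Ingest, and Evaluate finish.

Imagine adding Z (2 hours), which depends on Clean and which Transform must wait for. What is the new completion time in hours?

Originally the data pipeline takes 20 hours.
With Z inserted, Transform now waits for max(Ingest, Clean, Validate, Z).
New critical path: Validate→Train = 9+11 = 20 ⇒ 20 hours.

20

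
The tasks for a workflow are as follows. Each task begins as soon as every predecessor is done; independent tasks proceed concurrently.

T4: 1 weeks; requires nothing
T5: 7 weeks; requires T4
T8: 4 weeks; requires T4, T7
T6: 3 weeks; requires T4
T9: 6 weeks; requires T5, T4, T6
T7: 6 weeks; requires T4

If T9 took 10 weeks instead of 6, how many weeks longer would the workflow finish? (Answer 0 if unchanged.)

Actual critical path: T4→T5→T9 = 1+7+6 = 14 ⇒ 14 weeks.
T9 is on the critical path; changing it to 10 makes that path 18 weeks.
No other chain overtakes it, so the finish is 18 weeks.
Change in finish: 18 − 14 = +4 weeks.

4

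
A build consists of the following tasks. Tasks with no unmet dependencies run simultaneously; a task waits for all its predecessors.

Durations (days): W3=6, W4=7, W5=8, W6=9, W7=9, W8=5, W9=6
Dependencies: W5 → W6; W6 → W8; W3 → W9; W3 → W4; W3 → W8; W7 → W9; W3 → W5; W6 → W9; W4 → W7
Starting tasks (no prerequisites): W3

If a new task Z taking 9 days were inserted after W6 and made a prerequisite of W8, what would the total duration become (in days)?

37

Originally the schedule takes 29 days.
With Z inserted, W8 now waits for max(W6, W3, Z).
New critical path: W3→W5→W6→Z→W8 = 6+8+9+9+5 = 37 ⇒ 37 days.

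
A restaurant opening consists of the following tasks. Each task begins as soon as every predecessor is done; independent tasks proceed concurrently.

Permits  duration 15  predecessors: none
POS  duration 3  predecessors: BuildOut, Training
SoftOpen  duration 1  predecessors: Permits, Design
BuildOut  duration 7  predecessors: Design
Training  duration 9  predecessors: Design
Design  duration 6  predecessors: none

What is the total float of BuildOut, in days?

Critical path: Design→Training→POS = 6+9+3 = 18, so the finish is 18 days.
The longest chain containing BuildOut totals 16 days.
Slack of BuildOut = 8 − 6 = 2 days.

2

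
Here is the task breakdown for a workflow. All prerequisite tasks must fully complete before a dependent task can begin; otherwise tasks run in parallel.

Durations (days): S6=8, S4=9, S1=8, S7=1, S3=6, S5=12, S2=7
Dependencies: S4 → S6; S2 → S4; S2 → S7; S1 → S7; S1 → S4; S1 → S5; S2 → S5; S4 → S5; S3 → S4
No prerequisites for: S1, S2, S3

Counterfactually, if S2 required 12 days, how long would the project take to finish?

As given, the longest chain is S1→S4→S5 = 8+9+12 = 29, so the finish is 29 days.
S2 is off the critical path — its longest chain is 28 days, giving 1 of slack.
The binding chain switches to S2→S4→S5 = 12+9+12 = 33; finish 33 days.

33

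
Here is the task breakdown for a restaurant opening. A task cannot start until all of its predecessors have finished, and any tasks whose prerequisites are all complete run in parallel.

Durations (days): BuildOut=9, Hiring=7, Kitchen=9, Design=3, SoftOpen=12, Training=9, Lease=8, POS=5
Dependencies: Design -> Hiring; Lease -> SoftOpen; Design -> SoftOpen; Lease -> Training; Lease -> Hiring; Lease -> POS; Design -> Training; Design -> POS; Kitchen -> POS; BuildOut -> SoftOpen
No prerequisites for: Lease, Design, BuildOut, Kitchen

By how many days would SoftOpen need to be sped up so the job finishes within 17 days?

Current finish: 21 days; target: 17.
SoftOpen is on every critical path, so each day cut from SoftOpen cuts the finish by one (this holds down to a finish of 17).
Need 21 − 17 = 4 days off SoftOpen → SoftOpen becomes 8 days, finish becomes 17.

4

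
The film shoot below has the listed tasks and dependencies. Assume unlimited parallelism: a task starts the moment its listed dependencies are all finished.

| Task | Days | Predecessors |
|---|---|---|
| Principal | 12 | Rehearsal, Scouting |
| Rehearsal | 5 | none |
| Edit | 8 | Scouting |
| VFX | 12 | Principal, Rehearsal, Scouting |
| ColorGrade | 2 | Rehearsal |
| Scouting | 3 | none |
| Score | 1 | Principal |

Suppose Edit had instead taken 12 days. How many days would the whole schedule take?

29

Baseline: Rehearsal→Principal→VFX = 5+12+12 = 29 → 29 days.
Edit is off the critical path — its longest chain is 11 days, giving 18 of slack.
The critical path is still Rehearsal→Principal→VFX; finish is now 29 days.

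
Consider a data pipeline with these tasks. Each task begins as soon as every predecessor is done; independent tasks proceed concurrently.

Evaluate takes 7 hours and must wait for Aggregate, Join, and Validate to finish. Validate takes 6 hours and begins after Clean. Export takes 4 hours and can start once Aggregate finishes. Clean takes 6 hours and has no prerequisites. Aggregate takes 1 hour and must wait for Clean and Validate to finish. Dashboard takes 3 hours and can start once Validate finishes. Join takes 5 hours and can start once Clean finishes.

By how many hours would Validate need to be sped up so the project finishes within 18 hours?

2

Current finish: 20 hours; target: 18.
Validate is on every critical path, so each hour cut from Validate cuts the finish by one (this holds down to a finish of 18).
Need 20 − 18 = 2 hours off Validate → Validate becomes 4 hours, finish becomes 18.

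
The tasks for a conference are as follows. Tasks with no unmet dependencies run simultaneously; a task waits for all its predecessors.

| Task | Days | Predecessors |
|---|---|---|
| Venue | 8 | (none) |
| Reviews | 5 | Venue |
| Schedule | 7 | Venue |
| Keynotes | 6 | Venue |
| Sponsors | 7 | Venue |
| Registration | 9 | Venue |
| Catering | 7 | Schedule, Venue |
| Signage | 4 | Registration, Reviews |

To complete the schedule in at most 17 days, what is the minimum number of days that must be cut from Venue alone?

Current finish: 22 days; target: 17.
Venue is on every critical path, so each day cut from Venue cuts the finish by one (this holds down to a finish of 15).
Need 22 − 17 = 5 days off Venue → Venue becomes 3 days, finish becomes 17.

5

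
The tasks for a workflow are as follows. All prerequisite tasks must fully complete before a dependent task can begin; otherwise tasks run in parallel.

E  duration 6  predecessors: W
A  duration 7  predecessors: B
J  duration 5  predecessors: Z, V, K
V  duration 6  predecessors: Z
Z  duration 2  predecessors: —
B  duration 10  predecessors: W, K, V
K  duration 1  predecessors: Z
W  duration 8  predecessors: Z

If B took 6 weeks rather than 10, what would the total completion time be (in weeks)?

23

Critical path before the change: Z→W→B→A = 2+8+10+7 = 27 giving 27 weeks.
B is on the critical path; changing it to 6 makes that path 23 weeks.
The critical path is still Z→W→B→A; finish is now 23 weeks.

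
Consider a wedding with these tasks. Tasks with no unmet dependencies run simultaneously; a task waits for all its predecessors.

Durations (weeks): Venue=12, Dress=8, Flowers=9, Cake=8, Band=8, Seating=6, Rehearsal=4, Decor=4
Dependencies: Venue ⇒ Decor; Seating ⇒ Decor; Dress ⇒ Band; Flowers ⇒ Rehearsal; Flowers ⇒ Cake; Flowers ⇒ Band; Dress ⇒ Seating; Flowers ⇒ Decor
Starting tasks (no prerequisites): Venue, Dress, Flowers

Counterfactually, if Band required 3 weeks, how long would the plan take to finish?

18

Baseline: Dress→Seating→Decor = 8+6+4 = 18 → 18 weeks.
The longest path through Band is only 17 weeks, so Band has float 1.
No other chain overtakes it, so the finish is 18 weeks.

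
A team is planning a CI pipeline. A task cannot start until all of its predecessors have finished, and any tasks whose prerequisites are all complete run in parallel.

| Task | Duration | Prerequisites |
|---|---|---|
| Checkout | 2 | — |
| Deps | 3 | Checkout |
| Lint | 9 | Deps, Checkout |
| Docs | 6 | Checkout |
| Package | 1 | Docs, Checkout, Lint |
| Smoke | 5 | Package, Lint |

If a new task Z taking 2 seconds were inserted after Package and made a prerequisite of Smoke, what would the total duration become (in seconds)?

Originally the plan takes 20 seconds.
With Z inserted, Smoke now waits for max(Package, Lint, Z).
New critical path: Checkout→Deps→Lint→Package→Z→Smoke = 2+3+9+1+2+5 = 22 ⇒ 22 seconds.

22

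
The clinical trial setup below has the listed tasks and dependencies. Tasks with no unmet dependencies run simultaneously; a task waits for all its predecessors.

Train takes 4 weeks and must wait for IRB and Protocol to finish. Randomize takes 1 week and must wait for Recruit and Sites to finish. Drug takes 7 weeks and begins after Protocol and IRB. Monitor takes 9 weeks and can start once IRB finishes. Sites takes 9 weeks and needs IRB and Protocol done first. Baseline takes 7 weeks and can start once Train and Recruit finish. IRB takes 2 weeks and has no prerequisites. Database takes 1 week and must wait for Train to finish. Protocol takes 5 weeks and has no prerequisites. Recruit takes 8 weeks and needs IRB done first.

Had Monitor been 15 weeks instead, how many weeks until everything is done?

The binding path is IRB→Recruit→Baseline = 2+8+7 = 17; finish at 17 weeks.
Monitor has 6 weeks of float (longest path through it is 11).
That remains the longest chain; total 17 weeks.

17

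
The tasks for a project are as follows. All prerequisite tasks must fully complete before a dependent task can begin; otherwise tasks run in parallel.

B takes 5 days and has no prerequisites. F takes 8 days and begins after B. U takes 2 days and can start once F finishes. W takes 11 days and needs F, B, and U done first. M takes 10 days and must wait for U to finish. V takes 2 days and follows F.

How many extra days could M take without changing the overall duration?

1

B→F→U→W = 5+8+2+11 = 26 sets the makespan at 26 days.
M finishes as early as 25 and must finish by 26.
Slack of M = 16 − 15 = 1 day.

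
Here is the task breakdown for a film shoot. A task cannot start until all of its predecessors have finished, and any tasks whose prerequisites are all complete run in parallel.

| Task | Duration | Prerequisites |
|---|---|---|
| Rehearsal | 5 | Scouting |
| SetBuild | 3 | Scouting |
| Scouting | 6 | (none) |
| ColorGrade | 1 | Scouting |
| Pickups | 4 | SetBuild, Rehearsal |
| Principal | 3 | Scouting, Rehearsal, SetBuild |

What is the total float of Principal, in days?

Critical path: Scouting→Rehearsal→Pickups = 6+5+4 = 15, so the finish is 15 days.
Principal finishes as early as 14 and must finish by 15.
So Principal can slip 15 − 14 = 1 day.

1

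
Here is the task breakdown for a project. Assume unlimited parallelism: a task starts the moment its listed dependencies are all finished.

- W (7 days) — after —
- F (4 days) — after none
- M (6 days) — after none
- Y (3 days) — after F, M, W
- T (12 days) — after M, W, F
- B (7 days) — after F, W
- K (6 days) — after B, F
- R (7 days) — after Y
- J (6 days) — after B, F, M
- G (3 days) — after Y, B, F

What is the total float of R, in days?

Critical path: W→B→K = 7+7+6 = 20, so the finish is 20 days.
R finishes as early as 17 and must finish by 20.
So R can slip 20 − 17 = 3 days.

3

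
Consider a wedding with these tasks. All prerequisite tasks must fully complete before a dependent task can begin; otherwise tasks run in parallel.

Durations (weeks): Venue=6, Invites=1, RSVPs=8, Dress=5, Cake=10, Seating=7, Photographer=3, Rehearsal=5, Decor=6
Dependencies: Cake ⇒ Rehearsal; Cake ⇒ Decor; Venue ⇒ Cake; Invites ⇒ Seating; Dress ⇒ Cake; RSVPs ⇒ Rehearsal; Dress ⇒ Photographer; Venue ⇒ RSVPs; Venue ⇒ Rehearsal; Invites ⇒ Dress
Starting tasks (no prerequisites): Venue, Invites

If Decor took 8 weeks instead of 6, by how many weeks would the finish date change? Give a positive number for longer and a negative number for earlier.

2

The binding path is Venue→Cake→Decor = 6+10+6 = 22; finish at 22 weeks.
Decor lies on that path, so at 8 weeks the path becomes 24 weeks.
The critical path is still Venue→Cake→Decor; finish is now 24 weeks.
Change in finish: 24 − 22 = +2 weeks.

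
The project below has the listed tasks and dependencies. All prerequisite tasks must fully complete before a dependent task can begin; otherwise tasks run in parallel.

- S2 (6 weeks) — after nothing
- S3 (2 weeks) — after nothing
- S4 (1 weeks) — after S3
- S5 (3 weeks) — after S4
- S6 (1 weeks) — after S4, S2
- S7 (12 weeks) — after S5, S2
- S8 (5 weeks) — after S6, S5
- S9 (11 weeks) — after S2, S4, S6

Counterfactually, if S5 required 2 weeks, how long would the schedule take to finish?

The binding path is S3→S4→S5→S7 = 2+1+3+12 = 18; finish at 18 weeks.
Since S5 is critical, the -1 change carries straight to that chain (now 17 weeks).
New critical path: S2→S6→S9 = 6+1+11 = 18 ⇒ 18 weeks.

18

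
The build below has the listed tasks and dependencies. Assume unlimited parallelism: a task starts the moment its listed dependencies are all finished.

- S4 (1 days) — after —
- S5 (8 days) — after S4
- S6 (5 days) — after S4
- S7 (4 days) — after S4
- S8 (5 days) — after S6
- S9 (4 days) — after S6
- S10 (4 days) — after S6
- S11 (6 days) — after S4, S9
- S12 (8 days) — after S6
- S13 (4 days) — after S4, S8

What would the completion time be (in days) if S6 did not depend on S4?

15

With the dependency in place, S4→S6→S9→S11 = 1+5+4+6 = 16 sets the finish at 16 days.
Without S4→S6, S6's earliest start moves from 1 to 0.
After: S6→S9→S11 = 5+4+6 = 15 → 15 days.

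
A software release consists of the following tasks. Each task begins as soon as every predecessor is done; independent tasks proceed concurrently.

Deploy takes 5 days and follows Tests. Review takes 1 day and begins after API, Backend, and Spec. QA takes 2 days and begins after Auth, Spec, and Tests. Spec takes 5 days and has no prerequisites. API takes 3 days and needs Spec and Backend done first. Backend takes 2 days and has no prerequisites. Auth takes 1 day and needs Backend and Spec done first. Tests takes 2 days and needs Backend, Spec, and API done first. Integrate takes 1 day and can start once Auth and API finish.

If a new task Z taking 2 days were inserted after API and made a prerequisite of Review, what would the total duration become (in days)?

Originally the job takes 15 days.
With Z inserted, Review now waits for max(API, Backend, Spec, Z).
New critical path: Spec→API→Tests→Deploy = 5+3+2+5 = 15 ⇒ 15 days.

15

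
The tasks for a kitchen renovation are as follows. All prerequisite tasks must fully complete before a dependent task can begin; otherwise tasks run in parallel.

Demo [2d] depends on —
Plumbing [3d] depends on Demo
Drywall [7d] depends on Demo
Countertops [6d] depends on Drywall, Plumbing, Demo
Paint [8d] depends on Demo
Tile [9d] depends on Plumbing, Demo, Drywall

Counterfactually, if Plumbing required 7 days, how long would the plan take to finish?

18

The binding path is Demo→Drywall→Tile = 2+7+9 = 18; finish at 18 days.
The longest path through Plumbing is only 14 days, so Plumbing has float 4.
New critical path: Demo→Plumbing→Tile = 2+7+9 = 18 ⇒ 18 days.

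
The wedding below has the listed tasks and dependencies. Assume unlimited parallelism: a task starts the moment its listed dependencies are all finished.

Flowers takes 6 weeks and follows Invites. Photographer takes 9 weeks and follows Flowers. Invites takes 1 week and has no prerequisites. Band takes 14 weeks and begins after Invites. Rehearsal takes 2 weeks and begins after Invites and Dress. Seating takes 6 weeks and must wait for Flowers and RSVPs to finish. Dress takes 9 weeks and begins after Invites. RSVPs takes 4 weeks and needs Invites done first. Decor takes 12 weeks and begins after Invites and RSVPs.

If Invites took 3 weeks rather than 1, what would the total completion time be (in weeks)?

Actual critical path: Invites→RSVPs→Decor = 1+4+12 = 17 ⇒ 17 weeks.
Since Invites is critical, the +2 change carries straight to that chain (now 19 weeks).
The critical path is still Invites→RSVPs→Decor; finish is now 19 weeks.

19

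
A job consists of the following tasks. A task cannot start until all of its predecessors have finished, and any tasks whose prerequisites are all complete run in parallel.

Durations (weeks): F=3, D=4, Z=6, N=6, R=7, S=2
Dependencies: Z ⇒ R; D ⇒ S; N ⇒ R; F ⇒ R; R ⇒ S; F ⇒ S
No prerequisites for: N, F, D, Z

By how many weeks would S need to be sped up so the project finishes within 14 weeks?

1

Current finish: 15 weeks; target: 14.
S is on every critical path, so each week cut from S cuts the finish by one (this holds down to a finish of 14).
Need 15 − 14 = 1 week off S → S becomes 1 week, finish becomes 14.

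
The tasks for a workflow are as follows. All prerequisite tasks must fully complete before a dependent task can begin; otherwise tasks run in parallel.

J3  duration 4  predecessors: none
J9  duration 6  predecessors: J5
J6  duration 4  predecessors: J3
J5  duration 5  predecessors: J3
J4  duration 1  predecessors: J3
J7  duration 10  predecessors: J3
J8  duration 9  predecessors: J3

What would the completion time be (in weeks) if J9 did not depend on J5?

Before: longest chain J3→J5→J9 = 4+5+6 = 15, finish 15.
Without J5→J9, J9's earliest start moves from 9 to 0.
After: J3→J7 = 4+10 = 14 → 14 weeks.

14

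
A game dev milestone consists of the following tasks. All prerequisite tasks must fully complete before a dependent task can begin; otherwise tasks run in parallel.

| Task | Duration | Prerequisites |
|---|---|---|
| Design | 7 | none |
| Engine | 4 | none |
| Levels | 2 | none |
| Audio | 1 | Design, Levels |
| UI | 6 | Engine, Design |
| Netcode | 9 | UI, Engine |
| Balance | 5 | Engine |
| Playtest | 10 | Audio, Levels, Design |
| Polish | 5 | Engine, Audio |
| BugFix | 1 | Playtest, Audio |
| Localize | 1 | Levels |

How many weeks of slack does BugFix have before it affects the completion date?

3

Critical path: Design→UI→Netcode = 7+6+9 = 22, so the finish is 22 weeks.
BugFix finishes as early as 19 and must finish by 22.
Float = 22 − 19 = 3.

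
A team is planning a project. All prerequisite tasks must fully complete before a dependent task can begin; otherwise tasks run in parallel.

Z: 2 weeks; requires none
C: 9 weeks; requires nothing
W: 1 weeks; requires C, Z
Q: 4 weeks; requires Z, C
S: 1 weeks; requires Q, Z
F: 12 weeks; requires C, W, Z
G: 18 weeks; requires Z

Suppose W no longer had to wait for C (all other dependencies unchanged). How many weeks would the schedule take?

21

Before: longest chain C→W→F = 9+1+12 = 22, finish 22.
Without C→W, W's earliest start moves from 9 to 2.
The longest chain is now C→F = 9+12 = 21, so the schedule takes 21 weeks.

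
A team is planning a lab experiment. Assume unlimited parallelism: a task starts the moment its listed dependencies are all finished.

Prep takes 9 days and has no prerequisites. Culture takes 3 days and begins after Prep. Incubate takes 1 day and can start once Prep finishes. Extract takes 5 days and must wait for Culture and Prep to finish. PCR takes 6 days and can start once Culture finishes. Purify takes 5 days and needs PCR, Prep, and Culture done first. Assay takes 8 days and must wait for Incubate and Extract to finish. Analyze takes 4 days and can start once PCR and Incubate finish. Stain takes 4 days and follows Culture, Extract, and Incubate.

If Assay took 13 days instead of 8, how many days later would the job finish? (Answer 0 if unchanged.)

As given, the longest chain is Prep→Culture→Extract→Assay = 9+3+5+8 = 25, so the finish is 25 days.
Since Assay is critical, the +5 change carries straight to that chain (now 30 days).
That remains the longest chain; total 30 days.
Change in finish: 30 − 25 = +5 days.

5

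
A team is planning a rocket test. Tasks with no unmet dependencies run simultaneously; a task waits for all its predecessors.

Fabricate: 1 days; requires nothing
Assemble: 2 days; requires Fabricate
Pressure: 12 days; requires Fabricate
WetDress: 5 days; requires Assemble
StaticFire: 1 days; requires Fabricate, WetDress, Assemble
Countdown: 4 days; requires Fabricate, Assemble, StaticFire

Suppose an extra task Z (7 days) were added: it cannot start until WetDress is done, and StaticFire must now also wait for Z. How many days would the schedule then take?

20

Originally the schedule takes 13 days.
With Z inserted, StaticFire now waits for max(Fabricate, WetDress, Assemble, Z).
New critical path: Fabricate→Assemble→WetDress→Z→StaticFire→Countdown = 1+2+5+7+1+4 = 20 ⇒ 20 days.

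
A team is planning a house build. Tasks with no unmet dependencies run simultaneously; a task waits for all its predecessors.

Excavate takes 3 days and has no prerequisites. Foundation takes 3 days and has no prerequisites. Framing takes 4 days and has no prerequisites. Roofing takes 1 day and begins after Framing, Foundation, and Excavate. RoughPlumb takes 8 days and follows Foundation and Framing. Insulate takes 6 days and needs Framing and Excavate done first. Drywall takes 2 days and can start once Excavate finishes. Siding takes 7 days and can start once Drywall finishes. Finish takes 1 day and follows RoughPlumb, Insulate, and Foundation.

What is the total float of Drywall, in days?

1

Framing→RoughPlumb→Finish = 4+8+1 = 13 sets the makespan at 13 days.
Longest path through Drywall: 12 days (earliest finish 5, latest finish 6).
Float = 13 − 12 = 1.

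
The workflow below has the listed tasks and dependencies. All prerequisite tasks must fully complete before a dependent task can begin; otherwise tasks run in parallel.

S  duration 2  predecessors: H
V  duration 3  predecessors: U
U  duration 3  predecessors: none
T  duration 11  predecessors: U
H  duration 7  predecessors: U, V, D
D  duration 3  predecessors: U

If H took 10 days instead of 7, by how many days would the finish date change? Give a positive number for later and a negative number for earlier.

The binding path is U→D→H→S = 3+3+7+2 = 15; finish at 15 days.
H lies on that path, so at 10 days the path becomes 18 days.
That remains the longest chain; total 18 days.
Change in finish: 18 − 15 = +3 days.

3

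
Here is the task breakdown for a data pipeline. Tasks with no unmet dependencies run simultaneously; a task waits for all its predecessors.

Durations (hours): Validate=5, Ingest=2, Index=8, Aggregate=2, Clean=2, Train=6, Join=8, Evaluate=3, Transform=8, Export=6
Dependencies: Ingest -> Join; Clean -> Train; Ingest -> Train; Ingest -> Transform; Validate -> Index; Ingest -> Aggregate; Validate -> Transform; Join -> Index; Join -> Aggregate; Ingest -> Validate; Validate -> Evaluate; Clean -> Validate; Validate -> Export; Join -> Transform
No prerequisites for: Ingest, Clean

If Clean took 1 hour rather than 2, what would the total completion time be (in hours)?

18

Actual critical path: Ingest→Join→Transform = 2+8+8 = 18 ⇒ 18 hours.
Clean is off the critical path — its longest chain is 15 hours, giving 3 of slack.
No other chain overtakes it, so the finish is 18 hours.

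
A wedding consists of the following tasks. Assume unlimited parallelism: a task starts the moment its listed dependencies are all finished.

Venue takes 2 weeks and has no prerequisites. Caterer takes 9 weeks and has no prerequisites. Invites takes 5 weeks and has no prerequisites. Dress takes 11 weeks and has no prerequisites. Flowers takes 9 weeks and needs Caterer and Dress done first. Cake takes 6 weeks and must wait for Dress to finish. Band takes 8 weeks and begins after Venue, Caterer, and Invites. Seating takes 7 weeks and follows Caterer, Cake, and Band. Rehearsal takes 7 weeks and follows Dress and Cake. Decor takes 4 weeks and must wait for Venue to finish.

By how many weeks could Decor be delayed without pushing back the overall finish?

18

The longest chain is Caterer→Band→Seating = 9+8+7 = 24; overall finish 24 weeks.
Decor finishes as early as 6 and must finish by 24.
So Decor can slip 24 − 6 = 18 weeks.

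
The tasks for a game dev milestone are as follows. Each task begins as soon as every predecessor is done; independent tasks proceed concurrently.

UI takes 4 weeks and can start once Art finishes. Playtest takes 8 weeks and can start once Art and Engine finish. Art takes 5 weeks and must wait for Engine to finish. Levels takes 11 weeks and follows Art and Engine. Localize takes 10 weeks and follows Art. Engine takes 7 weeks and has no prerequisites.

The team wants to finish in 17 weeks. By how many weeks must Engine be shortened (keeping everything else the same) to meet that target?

Current finish: 23 weeks; target: 17.
Engine is on every critical path, so each week cut from Engine cuts the finish by one (this holds down to a finish of 17).
Need 23 − 17 = 6 weeks off Engine → Engine becomes 1 week, finish becomes 17.

6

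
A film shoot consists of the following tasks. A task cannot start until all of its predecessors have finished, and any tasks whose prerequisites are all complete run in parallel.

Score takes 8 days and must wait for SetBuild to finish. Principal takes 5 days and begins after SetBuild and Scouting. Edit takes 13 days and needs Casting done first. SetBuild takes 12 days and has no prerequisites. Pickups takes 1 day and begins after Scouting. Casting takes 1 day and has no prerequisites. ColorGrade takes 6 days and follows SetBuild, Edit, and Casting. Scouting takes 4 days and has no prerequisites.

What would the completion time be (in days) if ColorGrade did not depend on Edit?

With the dependency in place, Casting→Edit→ColorGrade = 1+13+6 = 20 sets the finish at 20 days.
Without Edit→ColorGrade, ColorGrade's earliest start moves from 14 to 12.
New critical path: SetBuild→Score = 12+8 = 20 ⇒ 20 days.

20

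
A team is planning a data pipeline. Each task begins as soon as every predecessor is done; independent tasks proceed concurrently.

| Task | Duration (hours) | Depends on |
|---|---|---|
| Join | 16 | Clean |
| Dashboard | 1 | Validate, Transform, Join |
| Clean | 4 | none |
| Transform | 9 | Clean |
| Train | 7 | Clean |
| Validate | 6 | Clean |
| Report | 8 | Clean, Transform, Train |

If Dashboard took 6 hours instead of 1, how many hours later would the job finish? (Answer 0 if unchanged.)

5

Baseline: Clean→Join→Dashboard = 4+16+1 = 21 → 21 hours.
Since Dashboard is critical, the +5 change carries straight to that chain (now 26 hours).
No other chain overtakes it, so the finish is 26 hours.
Change in finish: 26 − 21 = +5 hours.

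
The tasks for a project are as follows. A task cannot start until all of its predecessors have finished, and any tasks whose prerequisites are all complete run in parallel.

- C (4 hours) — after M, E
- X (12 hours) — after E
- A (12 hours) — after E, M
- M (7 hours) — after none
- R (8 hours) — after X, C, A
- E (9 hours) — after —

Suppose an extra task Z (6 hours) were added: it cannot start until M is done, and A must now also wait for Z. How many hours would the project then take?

Originally the project takes 29 hours.
With Z inserted, A now waits for max(E, M, Z).
New critical path: M→Z→A→R = 7+6+12+8 = 33 ⇒ 33 hours.

33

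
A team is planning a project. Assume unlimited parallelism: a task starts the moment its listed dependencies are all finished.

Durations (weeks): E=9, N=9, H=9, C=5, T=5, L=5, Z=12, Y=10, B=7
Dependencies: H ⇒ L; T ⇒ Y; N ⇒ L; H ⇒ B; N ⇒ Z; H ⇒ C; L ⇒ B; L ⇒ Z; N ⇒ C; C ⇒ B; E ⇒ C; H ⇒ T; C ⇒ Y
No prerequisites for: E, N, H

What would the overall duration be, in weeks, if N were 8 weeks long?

The binding path is N→L→Z = 9+5+12 = 26; finish at 26 weeks.
N is on the critical path; changing it to 8 makes that path 25 weeks.
Now H→L→Z = 9+5+12 = 26 is longest, so the finish becomes 26 weeks.

26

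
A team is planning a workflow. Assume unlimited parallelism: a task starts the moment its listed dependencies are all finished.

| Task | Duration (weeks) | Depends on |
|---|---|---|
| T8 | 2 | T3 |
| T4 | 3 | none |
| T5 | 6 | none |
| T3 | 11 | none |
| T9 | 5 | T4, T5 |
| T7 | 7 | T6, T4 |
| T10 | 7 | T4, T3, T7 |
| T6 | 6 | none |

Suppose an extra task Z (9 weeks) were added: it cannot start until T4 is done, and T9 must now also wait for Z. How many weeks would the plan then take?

Originally the plan takes 20 weeks.
With Z inserted, T9 now waits for max(T4, T5, Z).
New critical path: T6→T7→T10 = 6+7+7 = 20 ⇒ 20 weeks.

20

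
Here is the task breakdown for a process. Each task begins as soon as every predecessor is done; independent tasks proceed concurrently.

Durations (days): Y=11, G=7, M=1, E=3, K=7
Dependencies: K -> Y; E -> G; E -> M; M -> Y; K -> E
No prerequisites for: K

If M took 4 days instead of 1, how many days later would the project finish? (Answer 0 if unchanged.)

3

As given, the longest chain is K→E→M→Y = 7+3+1+11 = 22, so the finish is 22 days.
Since M is critical, the +3 change carries straight to that chain (now 25 days).
That remains the longest chain; total 25 days.
Change in finish: 25 − 22 = +3 days.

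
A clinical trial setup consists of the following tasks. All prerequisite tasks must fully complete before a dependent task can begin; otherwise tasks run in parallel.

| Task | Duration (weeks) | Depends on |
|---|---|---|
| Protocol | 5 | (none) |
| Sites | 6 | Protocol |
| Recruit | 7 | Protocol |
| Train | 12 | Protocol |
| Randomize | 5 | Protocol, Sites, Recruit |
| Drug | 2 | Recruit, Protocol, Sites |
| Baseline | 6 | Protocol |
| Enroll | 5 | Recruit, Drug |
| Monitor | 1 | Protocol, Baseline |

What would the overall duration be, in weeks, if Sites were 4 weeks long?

Critical path before the change: Protocol→Recruit→Drug→Enroll = 5+7+2+5 = 19 giving 19 weeks.
The longest path through Sites is only 18 weeks, so Sites has float 1.
No other chain overtakes it, so the finish is 19 weeks.

19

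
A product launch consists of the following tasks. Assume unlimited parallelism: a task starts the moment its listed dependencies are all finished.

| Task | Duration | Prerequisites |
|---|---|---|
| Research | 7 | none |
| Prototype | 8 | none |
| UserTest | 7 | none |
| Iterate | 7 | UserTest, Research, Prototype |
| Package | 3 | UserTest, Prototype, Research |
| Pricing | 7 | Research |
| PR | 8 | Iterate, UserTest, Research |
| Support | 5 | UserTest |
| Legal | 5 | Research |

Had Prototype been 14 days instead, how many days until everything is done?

As given, the longest chain is Prototype→Iterate→PR = 8+7+8 = 23, so the finish is 23 days.
Since Prototype is critical, the +6 change carries straight to that chain (now 29 days).
That remains the longest chain; total 29 days.

29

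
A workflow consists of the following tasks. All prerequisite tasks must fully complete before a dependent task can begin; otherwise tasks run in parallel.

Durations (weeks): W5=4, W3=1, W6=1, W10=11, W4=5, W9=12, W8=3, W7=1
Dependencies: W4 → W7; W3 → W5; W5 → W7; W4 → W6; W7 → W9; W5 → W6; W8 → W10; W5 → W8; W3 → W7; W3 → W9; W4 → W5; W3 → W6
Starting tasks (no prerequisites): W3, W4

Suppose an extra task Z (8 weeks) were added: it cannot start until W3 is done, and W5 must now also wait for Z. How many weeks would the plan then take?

Originally the plan takes 23 weeks.
With Z inserted, W5 now waits for max(W3, W4, Z).
New critical path: W3→Z→W5→W8→W10 = 1+8+4+3+11 = 27 ⇒ 27 weeks.

27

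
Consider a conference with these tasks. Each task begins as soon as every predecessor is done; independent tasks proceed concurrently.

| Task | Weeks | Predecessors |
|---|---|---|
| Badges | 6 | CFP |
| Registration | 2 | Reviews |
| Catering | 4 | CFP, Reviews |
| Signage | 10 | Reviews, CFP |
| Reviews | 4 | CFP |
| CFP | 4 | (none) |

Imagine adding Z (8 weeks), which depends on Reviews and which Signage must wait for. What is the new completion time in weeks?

Originally the job takes 18 weeks.
With Z inserted, Signage now waits for max(Reviews, CFP, Z).
New critical path: CFP→Reviews→Z→Signage = 4+4+8+10 = 26 ⇒ 26 weeks.

26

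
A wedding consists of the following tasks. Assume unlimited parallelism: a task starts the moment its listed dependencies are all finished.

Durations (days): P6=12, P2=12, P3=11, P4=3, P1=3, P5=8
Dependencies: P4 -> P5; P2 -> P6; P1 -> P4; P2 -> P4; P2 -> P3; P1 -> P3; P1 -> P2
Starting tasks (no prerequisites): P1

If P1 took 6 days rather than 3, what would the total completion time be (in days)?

30

Critical path before the change: P1→P2→P6 = 3+12+12 = 27 giving 27 days.
Since P1 is critical, the +3 change carries straight to that chain (now 30 days).
The critical path is still P1→P2→P6; finish is now 30 days.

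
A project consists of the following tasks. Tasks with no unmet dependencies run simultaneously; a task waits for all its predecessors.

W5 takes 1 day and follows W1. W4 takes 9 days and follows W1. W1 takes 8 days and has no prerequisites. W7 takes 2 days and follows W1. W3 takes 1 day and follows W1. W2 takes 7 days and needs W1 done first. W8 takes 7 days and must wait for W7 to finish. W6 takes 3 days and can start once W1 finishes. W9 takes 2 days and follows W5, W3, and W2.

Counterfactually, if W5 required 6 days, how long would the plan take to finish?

17

Actual critical path: W1→W2→W9 = 8+7+2 = 17 ⇒ 17 days.
The longest path through W5 is only 11 days, so W5 has float 6.
No other chain overtakes it, so the finish is 17 days.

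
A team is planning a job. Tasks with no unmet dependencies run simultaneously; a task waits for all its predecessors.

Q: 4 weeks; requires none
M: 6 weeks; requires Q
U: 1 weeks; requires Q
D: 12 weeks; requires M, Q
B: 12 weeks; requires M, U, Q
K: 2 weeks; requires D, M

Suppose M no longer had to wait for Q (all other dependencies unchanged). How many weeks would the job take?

20

Original critical path: Q→M→D→K = 4+6+12+2 = 24 ⇒ 24 weeks.
Without Q→M, M's earliest start moves from 4 to 0.
After: M→D→K = 6+12+2 = 20 → 20 weeks.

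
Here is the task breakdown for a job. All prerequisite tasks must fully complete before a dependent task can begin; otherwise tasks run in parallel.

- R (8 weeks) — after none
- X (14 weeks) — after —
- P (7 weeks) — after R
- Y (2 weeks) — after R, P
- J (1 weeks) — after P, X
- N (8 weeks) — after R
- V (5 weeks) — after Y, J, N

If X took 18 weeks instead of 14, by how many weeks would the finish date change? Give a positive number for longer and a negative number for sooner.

Actual critical path: R→P→Y→V = 8+7+2+5 = 22 ⇒ 22 weeks.
X has 2 weeks of float (longest path through it is 20).
The binding chain switches to X→J→V = 18+1+5 = 24; finish 24 weeks.
Change in finish: 24 − 22 = +2 weeks.

2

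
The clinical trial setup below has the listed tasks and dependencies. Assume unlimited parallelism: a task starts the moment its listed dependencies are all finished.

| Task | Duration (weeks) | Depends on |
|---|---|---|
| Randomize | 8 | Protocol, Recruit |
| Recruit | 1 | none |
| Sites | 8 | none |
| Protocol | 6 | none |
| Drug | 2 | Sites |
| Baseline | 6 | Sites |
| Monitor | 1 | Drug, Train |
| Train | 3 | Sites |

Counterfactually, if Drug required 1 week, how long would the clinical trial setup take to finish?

14

Actual critical path: Protocol→Randomize = 6+8 = 14 ⇒ 14 weeks.
The longest path through Drug is only 11 weeks, so Drug has float 3.
No other chain overtakes it, so the finish is 14 weeks.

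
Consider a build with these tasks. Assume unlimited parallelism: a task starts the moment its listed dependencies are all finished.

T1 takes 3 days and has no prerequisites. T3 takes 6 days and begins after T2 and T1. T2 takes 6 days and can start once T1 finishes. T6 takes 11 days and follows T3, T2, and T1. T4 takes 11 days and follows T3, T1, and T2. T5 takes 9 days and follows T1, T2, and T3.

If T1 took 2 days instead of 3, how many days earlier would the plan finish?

Critical path before the change: T1→T2→T3→T4 = 3+6+6+11 = 26 giving 26 days.
Since T1 is critical, the -1 change carries straight to that chain (now 25 days).
The critical path is still T1→T2→T3→T4; finish is now 25 days.
Change in finish: 25 − 26 = -1 days.

1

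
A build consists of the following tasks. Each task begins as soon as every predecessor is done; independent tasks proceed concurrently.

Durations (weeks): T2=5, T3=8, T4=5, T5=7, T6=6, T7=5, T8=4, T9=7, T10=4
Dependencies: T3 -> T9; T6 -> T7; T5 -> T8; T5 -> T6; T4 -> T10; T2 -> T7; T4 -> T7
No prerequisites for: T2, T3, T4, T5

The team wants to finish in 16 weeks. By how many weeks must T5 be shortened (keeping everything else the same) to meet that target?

Current finish: 18 weeks; target: 16.
T5 is on every critical path, so each week cut from T5 cuts the finish by one (this holds down to a finish of 15).
Need 18 − 16 = 2 weeks off T5 → T5 becomes 5 weeks, finish becomes 16.

2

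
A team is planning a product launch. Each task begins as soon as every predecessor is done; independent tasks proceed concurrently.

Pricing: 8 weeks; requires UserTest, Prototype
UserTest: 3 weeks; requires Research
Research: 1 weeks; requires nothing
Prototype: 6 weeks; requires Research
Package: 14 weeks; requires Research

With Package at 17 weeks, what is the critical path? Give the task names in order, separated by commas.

Research, Package

Critical path before the change: Research→Package = 1+14 = 15 giving 15 weeks.
Package is on the critical path; changing it to 17 makes that path 18 weeks.
That remains the longest chain; total 18 weeks.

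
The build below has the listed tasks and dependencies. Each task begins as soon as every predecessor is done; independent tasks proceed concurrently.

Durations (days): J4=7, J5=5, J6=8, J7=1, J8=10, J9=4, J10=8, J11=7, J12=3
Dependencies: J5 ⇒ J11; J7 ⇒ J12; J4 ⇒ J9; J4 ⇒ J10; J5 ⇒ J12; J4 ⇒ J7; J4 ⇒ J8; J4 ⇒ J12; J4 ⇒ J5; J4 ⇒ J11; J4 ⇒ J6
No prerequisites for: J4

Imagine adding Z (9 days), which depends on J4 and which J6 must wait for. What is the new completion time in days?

Originally the build takes 19 days.
With Z inserted, J6 now waits for max(J4, Z).
New critical path: J4→Z→J6 = 7+9+8 = 24 ⇒ 24 days.

24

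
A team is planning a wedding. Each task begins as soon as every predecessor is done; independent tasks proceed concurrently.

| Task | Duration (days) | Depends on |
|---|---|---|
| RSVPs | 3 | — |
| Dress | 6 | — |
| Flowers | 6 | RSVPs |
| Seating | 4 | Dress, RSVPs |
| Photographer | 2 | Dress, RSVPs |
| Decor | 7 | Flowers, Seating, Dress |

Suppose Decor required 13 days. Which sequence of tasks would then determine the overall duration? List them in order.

Dress, Seating, Decor

Actual critical path: Dress→Seating→Decor = 6+4+7 = 17 ⇒ 17 days.
Decor lies on that path, so at 13 days the path becomes 23 days.
No other chain overtakes it, so the finish is 23 days.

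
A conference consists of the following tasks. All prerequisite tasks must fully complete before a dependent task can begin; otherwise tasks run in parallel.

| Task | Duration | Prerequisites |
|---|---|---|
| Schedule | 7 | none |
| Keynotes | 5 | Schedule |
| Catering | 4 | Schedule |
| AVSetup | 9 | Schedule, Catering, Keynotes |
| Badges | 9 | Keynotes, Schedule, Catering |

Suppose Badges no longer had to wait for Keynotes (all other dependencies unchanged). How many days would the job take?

Before: longest chain Schedule→Keynotes→AVSetup = 7+5+9 = 21, finish 21.
Without Keynotes→Badges, Badges's earliest start moves from 12 to 11.
After: Schedule→Keynotes→AVSetup = 7+5+9 = 21 → 21 days.

21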